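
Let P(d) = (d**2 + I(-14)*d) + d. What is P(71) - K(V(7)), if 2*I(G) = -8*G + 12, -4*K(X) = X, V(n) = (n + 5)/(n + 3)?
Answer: 95143/10 ≈ 9514.3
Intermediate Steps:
V(n) = (5 + n)/(3 + n)
K(X) = -X/4
I(G) = 6 - 4*G (I(G) = (-8*G + 12)/2 = (12 - 8*G)/2 = 6 - 4*G)
P(d) = d**2 + 63*d (P(d) = (d**2 + (6 - 4*(-14))*d) + d = (d**2 + (6 + 56)*d) + d = (d**2 + 62*d) + d = d**2 + 63*d)
P(71) - K(V(7)) = 71*(63 + 71) - (-1)*(5 + 7)/(3 + 7)/4 = 71*134 - (-1)*12/10/4 = 9514 - (-1)*(1/10)*12/4 = 9514 - (-1)*6/(4*5) = 9514 - 1*(-3/10) = 9514 + 3/10 = 95143/10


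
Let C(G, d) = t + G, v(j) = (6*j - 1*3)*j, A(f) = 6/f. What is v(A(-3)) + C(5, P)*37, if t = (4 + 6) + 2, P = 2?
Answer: 659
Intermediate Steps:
t = 12 (t = 10 + 2 = 12)
v(j) = j*(-3 + 6*j) (v(j) = (6*j - 3)*j = (-3 + 6*j)*j = j*(-3 + 6*j))
C(G, d) = 12 + G
v(A(-3)) + C(5, P)*37 = 3*(6/(-3))*(-1 + 2*(6/(-3))) + (12 + 5)*37 = 3*(6*(-⅓))*(-1 + 2*(6*(-⅓))) + 17*37 = 3*(-2)*(-1 + 2*(-2)) + 629 = 3*(-2)*(-1 - 4) + 629 = 3*(-2)*(-5) + 629 = 30 + 629 = 659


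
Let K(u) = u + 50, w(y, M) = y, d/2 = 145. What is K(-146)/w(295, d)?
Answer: -96/295 ≈ -0.32542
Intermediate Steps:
d = 290 (d = 2*145 = 290)
K(u) = 50 + u
K(-146)/w(295, d) = (50 - 146)/295 = -96*1/295 = -96/295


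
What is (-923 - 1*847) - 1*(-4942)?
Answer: 3172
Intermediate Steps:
(-923 - 1*847) - 1*(-4942) = (-923 - 847) + 4942 = -1770 + 4942 = 3172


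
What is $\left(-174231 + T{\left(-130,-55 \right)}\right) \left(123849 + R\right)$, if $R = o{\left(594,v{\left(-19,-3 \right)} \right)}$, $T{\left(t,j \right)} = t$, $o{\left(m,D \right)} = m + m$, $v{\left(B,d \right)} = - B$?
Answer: $-21801576357$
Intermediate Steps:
$o{\left(m,D \right)} = 2 m$
$R = 1188$ ($R = 2 \cdot 594 = 1188$)
$\left(-174231 + T{\left(-130,-55 \right)}\right) \left(123849 + R\right) = \left(-174231 - 130\right) \left(123849 + 1188\right) = \left(-174361\right) 125037 = -21801576357$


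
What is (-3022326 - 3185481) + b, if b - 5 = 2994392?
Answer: -3213410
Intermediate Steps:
b = 2994397 (b = 5 + 2994392 = 2994397)
(-3022326 - 3185481) + b = (-3022326 - 3185481) + 2994397 = -6207807 + 2994397 = -3213410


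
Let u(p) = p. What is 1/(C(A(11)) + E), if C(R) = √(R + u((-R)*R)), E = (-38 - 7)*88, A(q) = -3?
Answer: -330/1306801 - I*√3/7840806 ≈ -0.00025252 - 2.209e-7*I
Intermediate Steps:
E = -3960 (E = -45*88 = -3960)
C(R) = √(R - R²) (C(R) = √(R + (-R)*R) = √(R - R²))
1/(C(A(11)) + E) = 1/(√(-3*(1 - 1*(-3))) - 3960) = 1/(√(-3*(1 + 3)) - 3960) = 1/(√(-3*4) - 3960) = 1/(√(-12) - 3960) = 1/(2*I*√3 - 3960) = 1/(-3960 + 2*I*√3)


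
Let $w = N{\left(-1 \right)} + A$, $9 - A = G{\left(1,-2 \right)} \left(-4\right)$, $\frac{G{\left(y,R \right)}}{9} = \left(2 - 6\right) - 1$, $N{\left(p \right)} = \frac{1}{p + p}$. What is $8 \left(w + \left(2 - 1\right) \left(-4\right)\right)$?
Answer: $-1404$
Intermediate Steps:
$N{\left(p \right)} = \frac{1}{2 p}$
$G{\left(y,R \right)} = -45$ ($G{\left(y,R \right)} = 9 \left(\left(2 - 6\right) - 1\right) = 9 \left(-4 - 1\right) = 9 \left(-5\right) = -45$)
$A = -171$ ($A = 9 - \left(-45\right) \left(-4\right) = 9 - 180 = -171$)
$w = - \frac{343}{2}$ ($w = \frac{1}{2 \left(-1\right)} - 171 = \frac{1}{2} \left(-1\right) - 171 = - \frac{1}{2} - 171 = - \frac{343}{2} \approx -171.5$)
$8 \left(w + \left(2 - 1\right) \left(-4\right)\right) = 8 \left(- \frac{343}{2} + \left(2 - 1\right) \left(-4\right)\right) = 8 \left(- \frac{343}{2} + 1 \left(-4\right)\right) = 8 \left(- \frac{343}{2} - 4\right) = 8 \left(- \frac{351}{2}\right) = -1404$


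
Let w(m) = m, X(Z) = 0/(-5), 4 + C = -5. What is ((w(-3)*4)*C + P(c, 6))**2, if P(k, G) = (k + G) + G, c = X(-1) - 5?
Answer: 13225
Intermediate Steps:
C = -9 (C = -4 - 5 = -9)
X(Z) = 0 (X(Z) = 0*(-1/5) = 0)
c = -5 (c = 0 - 5 = -5)
P(k, G) = k + 2*G (P(k, G) = (G + k) + G = k + 2*G)
((w(-3)*4)*C + P(c, 6))**2 = (-3*4*(-9) + (-5 + 2*6))**2 = (-12*(-9) + (-5 + 12))**2 = (108 + 7)**2 = 115**2 = 13225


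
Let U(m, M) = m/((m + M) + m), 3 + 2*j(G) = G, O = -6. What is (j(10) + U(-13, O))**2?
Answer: 15625/1024 ≈ 15.259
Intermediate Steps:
j(G) = -3/2 + G/2
U(m, M) = m/(M + 2*m) (U(m, M) = m/((M + m) + m) = m/(M + 2*m))
(j(10) + U(-13, O))**2 = ((-3/2 + (1/2)*10) - 13/(-6 + 2*(-13)))**2 = ((-3/2 + 5) - 13/(-6 - 26))**2 = (7/2 - 13/(-32))**2 = (7/2 - 13*(-1/32))**2 = (7/2 + 13/32)**2 = (125/32)**2 = 15625/1024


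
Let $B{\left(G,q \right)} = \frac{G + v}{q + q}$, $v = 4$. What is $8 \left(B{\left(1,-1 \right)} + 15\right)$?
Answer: $100$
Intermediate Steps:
$B{\left(G,q \right)} = \frac{4 + G}{2 q}$ ($B{\left(G,q \right)} = \frac{G + 4}{q + q} = \frac{4 + G}{2 q}$)
$8 \left(B{\left(1,-1 \right)} + 15\right) = 8 \left(\frac{4 + 1}{2 \left(-1\right)} + 15\right) = 8 \left(\frac{1}{2} \left(-1\right) 5 + 15\right) = 8 \left(- \frac{5}{2} + 15\right) = 8 \cdot \frac{25}{2} = 100$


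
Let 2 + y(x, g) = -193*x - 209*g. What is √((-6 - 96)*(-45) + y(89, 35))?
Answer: 8*I*√311 ≈ 141.08*I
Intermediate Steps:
y(x, g) = -2 - 209*g - 193*x (y(x, g) = -2 + (-193*x - 209*g) = -2 + (-209*g - 193*x) = -2 - 209*g - 193*x)
√((-6 - 96)*(-45) + y(89, 35)) = √((-6 - 96)*(-45) + (-2 - 209*35 - 193*89)) = √(-102*(-45) + (-2 - 7315 - 17177)) = √(4590 - 24494) = √(-19904) = 8*I*√311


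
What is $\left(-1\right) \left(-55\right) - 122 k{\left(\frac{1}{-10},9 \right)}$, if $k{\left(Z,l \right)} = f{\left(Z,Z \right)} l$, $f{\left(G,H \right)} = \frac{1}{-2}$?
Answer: $604$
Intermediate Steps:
$f{\left(G,H \right)} = - \frac{1}{2}$
$k{\left(Z,l \right)} = - \frac{l}{2}$
$\left(-1\right) \left(-55\right) - 122 k{\left(\frac{1}{-10},9 \right)} = \left(-1\right) \left(-55\right) - 122 \left(\left(- \frac{1}{2}\right) 9\right) = 55 - -549 = 55 + 549 = 604$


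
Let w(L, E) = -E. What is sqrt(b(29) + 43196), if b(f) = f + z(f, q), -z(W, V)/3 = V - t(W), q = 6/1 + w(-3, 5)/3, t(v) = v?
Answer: 3*sqrt(4811) ≈ 208.08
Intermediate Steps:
q = 13/3 (q = 6/1 - 1*5/3 = 6*1 - 5*1/3 = 6 - 5/3 = 13/3 ≈ 4.3333)
z(W, V) = -3*V + 3*W (z(W, V) = -3*(V - W) = -3*V + 3*W)
b(f) = -13 + 4*f (b(f) = f + (-3*13/3 + 3*f) = f + (-13 + 3*f) = -13 + 4*f)
sqrt(b(29) + 43196) = sqrt((-13 + 4*29) + 43196) = sqrt((-13 + 116) + 43196) = sqrt(103 + 43196) = sqrt(43299) = 3*sqrt(4811)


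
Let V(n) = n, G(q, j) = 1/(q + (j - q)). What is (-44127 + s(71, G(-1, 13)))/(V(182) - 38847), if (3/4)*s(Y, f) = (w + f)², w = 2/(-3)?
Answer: 40269877/35285679 ≈ 1.1413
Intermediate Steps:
w = -⅔ (w = 2*(-⅓) = -⅔ ≈ -0.66667)
G(q, j) = 1/j
s(Y, f) = 4*(-⅔ + f)²/3
(-44127 + s(71, G(-1, 13)))/(V(182) - 38847) = (-44127 + 4*(-2 + 3/13)²/27)/(182 - 38847) = (-44127 + 4*(-2 + 3*(1/13))²/27)/(-38665) = (-44127 + 4*(-2 + 3/13)²/27)*(-1/38665) = (-44127 + 4*(-23/13)²/27)*(-1/38665) = (-44127 + (4/27)*(529/169))*(-1/38665) = (-44127 + 2116/4563)*(-1/38665) = -201349385/4563*(-1/38665) = 40269877/35285679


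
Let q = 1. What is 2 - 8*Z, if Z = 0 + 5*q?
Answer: -38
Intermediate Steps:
Z = 5 (Z = 0 + 5*1 = 0 + 5 = 5)
2 - 8*Z = 2 - 8*5 = 2 - 40 = -38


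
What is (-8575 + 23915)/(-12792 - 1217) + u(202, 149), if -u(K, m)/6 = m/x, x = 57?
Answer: -4466142/266171 ≈ -16.779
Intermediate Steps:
u(K, m) = -2*m/19 (u(K, m) = -6*m/57 = -2*m/19)
(-8575 + 23915)/(-12792 - 1217) + u(202, 149) = (-8575 + 23915)/(-12792 - 1217) - 2/19*149 = 15340/(-14009) - 298/19 = 15340*(-1/14009) - 298/19 = -15340/14009 - 298/19 = -4466142/266171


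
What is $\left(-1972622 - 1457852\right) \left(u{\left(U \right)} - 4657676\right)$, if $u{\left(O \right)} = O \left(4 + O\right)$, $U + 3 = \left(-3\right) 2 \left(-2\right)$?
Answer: $15977635052966$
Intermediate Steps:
$U = 9$ ($U = -3 + \left(-3\right) 2 \left(-2\right) = -3 - -12 = -3 + 12 = 9$)
$\left(-1972622 - 1457852\right) \left(u{\left(U \right)} - 4657676\right) = \left(-1972622 - 1457852\right) \left(9 \left(4 + 9\right) - 4657676\right) = - 3430474 \left(9 \cdot 13 - 4657676\right) = - 3430474 \left(117 - 4657676\right) = \left(-3430474\right) \left(-4657559\right) = 15977635052966$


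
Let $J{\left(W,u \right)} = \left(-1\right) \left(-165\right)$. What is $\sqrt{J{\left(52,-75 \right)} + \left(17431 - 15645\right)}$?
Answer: $\sqrt{1951} \approx 44.17$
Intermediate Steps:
$J{\left(W,u \right)} = 165$
$\sqrt{J{\left(52,-75 \right)} + \left(17431 - 15645\right)} = \sqrt{165 + \left(17431 - 15645\right)} = \sqrt{165 + 1786} = \sqrt{1951}$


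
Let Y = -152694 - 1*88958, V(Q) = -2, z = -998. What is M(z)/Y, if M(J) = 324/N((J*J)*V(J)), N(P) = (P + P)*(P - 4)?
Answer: -27/159816704861146432 ≈ -1.6894e-16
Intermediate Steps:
Y = -241652 (Y = -152694 - 88958 = -241652)
N(P) = 2*P*(-4 + P) (N(P) = (2*P)*(-4 + P) = 2*P*(-4 + P))
M(J) = -81/(J²*(-4 - 2*J²)) (M(J) = 324/((2*((J*J)*(-2))*(-4 + (J*J)*(-2)))) = 324/((2*(J²*(-2))*(-4 + J²*(-2)))) = 324/((2*(-2*J²)*(-4 - 2*J²))) = 324/((-4*J²*(-4 - 2*J²))) = 324*(-1/(4*J²*(-4 - 2*J²))) = -81/(J²*(-4 - 2*J²)))
M(z)/Y = ((81/2)/((-998)²*(2 + (-998)²)))/(-241652) = ((81/2)*(1/996004)/(2 + 996004))*(-1/241652) = ((81/2)*(1/996004)/996006)*(-1/241652) = ((81/2)*(1/996004)*(1/996006))*(-1/241652) = (27/661350640016)*(-1/241652) = -27/159816704861146432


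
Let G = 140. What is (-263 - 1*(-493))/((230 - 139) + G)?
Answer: 230/231 ≈ 0.99567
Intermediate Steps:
(-263 - 1*(-493))/((230 - 139) + G) = (-263 - 1*(-493))/((230 - 139) + 140) = (-263 + 493)/(91 + 140) = 230/231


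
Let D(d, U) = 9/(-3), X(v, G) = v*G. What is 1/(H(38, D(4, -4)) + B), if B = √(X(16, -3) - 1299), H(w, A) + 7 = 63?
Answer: 56/4483 - I*√1347/4483 ≈ 0.012492 - 0.0081868*I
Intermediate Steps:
X(v, G) = G*v
D(d, U) = -3 (D(d, U) = 9*(-⅓) = -3)
H(w, A) = 56 (H(w, A) = -7 + 63 = 56)
B = I*√1347 (B = √(-3*16 - 1299) = √(-48 - 1299) = √(-1347) = I*√1347 ≈ 36.701*I)
1/(H(38, D(4, -4)) + B) = 1/(56 + I*√1347)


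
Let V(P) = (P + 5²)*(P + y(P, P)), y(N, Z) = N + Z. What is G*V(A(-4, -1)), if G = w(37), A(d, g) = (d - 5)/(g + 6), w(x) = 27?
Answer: -84564/25 ≈ -3382.6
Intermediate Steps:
A(d, g) = (-5 + d)/(6 + g)
G = 27
V(P) = 3*P*(25 + P) (V(P) = (P + 5²)*(P + (P + P)) = (P + 25)*(P + 2*P) = (25 + P)*(3*P) = 3*P*(25 + P))
G*V(A(-4, -1)) = 27*(3*((-5 - 4)/(6 - 1))*(25 + (-5 - 4)/(6 - 1))) = 27*(3*(-9/5)*(25 - 9/5)) = 27*(3*(-9/5)*(116/5)) = 27*(-3132/25) = -84564/25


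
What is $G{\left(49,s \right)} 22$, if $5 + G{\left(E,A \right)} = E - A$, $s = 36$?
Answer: $176$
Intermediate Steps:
$G{\left(E,A \right)} = -5 + E - A$ ($G{\left(E,A \right)} = -5 - \left(A - E\right) = -5 + E - A$)
$G{\left(49,s \right)} 22 = \left(-5 + 49 - 36\right) 22 = 8 \cdot 22 = 176$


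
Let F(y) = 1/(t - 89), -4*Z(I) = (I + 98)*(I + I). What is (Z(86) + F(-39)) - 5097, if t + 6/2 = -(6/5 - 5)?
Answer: -5736974/441 ≈ -13009.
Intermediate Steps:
Z(I) = -I*(98 + I)/2 (Z(I) = -(I + 98)*(I + I)/4 = -(98 + I)*2*I/4 = -I*(98 + I)/2)
t = ⅘ (t = -3 - (6/5 - 5) = -3 - 1*(-19/5) = -3 + 19/5 = ⅘ ≈ 0.80000)
F(y) = -5/441 (F(y) = 1/(⅘ - 89) = 1/(-441/5) = -5/441)
(Z(86) + F(-39)) - 5097 = (-½*86*(98 + 86) - 5/441) - 5097 = (-½*86*184 - 5/441) - 5097 = (-7912 - 5/441) - 5097 = -3489197/441 - 5097 = -5736974/441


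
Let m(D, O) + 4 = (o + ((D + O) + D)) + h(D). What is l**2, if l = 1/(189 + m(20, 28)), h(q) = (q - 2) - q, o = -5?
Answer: 1/60516 ≈ 1.6525e-5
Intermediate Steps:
h(q) = -2 (h(q) = (-2 + q) - q = -2)
m(D, O) = -11 + O + 2*D (m(D, O) = -4 + ((-5 + ((D + O) + D)) - 2) = -4 + ((-5 + (O + 2*D)) - 2) = -4 + ((-5 + O + 2*D) - 2) = -4 + (-7 + O + 2*D) = -11 + O + 2*D)
l = 1/246 (l = 1/(189 + (-11 + 28 + 2*20)) = 1/(189 + (-11 + 28 + 40)) = 1/(189 + 57) = 1/246 ≈ 0.0040650)
l**2 = (1/246)**2 = 1/60516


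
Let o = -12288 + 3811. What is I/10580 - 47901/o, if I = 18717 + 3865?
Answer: 49872871/6406190 ≈ 7.7851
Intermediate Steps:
I = 22582
o = -8477
I/10580 - 47901/o = 22582/10580 - 47901/(-8477) = 22582*(1/10580) - 47901*(-1/8477) = 11291/5290 + 6843/1211 = 49872871/6406190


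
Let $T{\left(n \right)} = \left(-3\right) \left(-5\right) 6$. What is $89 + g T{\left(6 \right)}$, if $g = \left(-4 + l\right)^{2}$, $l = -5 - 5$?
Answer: $17729$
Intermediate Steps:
$l = -10$
$T{\left(n \right)} = 90$ ($T{\left(n \right)} = 15 \cdot 6 = 90$)
$g = 196$ ($g = \left(-4 - 10\right)^{2} = \left(-14\right)^{2} = 196$)
$89 + g T{\left(6 \right)} = 89 + 196 \cdot 90 = 89 + 17640 = 17729$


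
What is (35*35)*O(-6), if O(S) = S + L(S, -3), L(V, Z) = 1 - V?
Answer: 1225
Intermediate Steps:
O(S) = 1 (O(S) = S + (1 - S) = 1)
(35*35)*O(-6) = (35*35)*1 = 1225*1 = 1225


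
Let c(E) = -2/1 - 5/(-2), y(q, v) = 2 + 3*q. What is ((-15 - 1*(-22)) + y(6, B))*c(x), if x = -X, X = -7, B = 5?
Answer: 27/2 ≈ 13.500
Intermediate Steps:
x = 7 (x = -1*(-7) = 7)
c(E) = ½ (c(E) = -2*1 - 5*(-½) = -2 + 5/2 = ½)
((-15 - 1*(-22)) + y(6, B))*c(x) = ((-15 - 1*(-22)) + (2 + 3*6))*(½) = ((-15 + 22) + (2 + 18))*(½) = (7 + 20)*(½) = 27*(½) = 27/2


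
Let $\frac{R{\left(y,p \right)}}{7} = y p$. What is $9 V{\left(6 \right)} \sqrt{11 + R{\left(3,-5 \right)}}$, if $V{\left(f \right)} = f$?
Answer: $54 i \sqrt{94} \approx 523.55 i$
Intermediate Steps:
$R{\left(y,p \right)} = 7 p y$ ($R{\left(y,p \right)} = 7 y p = 7 p y$)
$9 V{\left(6 \right)} \sqrt{11 + R{\left(3,-5 \right)}} = 9 \cdot 6 \sqrt{11 + 7 \left(-5\right) 3} = 54 \sqrt{11 - 105} = 54 \sqrt{-94} = 54 i \sqrt{94}$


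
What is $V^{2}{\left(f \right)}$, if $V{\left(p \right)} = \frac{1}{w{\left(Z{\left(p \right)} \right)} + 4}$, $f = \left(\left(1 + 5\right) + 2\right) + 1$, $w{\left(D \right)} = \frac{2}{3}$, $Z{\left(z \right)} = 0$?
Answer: $\frac{9}{196} \approx 0.045918$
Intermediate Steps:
$w{\left(D \right)} = \frac{2}{3}$ ($w{\left(D \right)} = 2 \cdot \frac{1}{3} = \frac{2}{3}$)
$f = 9$ ($f = \left(6 + 2\right) + 1 = 8 + 1 = 9$)
$V{\left(p \right)} = \frac{3}{14}$ ($V{\left(p \right)} = \frac{1}{\frac{2}{3} + 4} = \frac{1}{\frac{14}{3}} = \frac{3}{14}$)
$V^{2}{\left(f \right)} = \left(\frac{3}{14}\right)^{2} = \frac{9}{196}$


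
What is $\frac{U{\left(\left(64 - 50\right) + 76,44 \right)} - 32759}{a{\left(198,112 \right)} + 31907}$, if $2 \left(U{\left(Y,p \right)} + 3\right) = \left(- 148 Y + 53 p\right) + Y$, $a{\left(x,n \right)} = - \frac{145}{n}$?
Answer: $- \frac{4279632}{3573439} \approx -1.1976$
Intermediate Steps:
$U{\left(Y,p \right)} = -3 - \frac{147 Y}{2} + \frac{53 p}{2}$ ($U{\left(Y,p \right)} = -3 + \frac{\left(- 148 Y + 53 p\right) + Y}{2} = -3 + \frac{- 147 Y + 53 p}{2} = -3 - \left(- \frac{53 p}{2} + \frac{147 Y}{2}\right) = -3 - \frac{147 Y}{2} + \frac{53 p}{2}$)
$\frac{U{\left(\left(64 - 50\right) + 76,44 \right)} - 32759}{a{\left(198,112 \right)} + 31907} = \frac{\left(-3 - \frac{147 \left(\left(64 - 50\right) + 76\right)}{2} + \frac{53}{2} \cdot 44\right) - 32759}{- \frac{145}{112} + 31907} = \frac{\left(-3 - \frac{147 \left(14 + 76\right)}{2} + 1166\right) - 32759}{\left(-145\right) \frac{1}{112} + 31907} = \frac{\left(-3 - 6615 + 1166\right) - 32759}{- \frac{145}{112} + 31907} = \frac{\left(-3 - 6615 + 1166\right) - 32759}{\frac{3573439}{112}} = \left(-5452 - 32759\right) \frac{112}{3573439} = \left(-38211\right) \frac{112}{3573439} = - \frac{4279632}{3573439}$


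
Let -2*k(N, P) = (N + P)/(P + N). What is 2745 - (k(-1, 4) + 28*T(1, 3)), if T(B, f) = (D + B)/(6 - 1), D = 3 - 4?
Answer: 5491/2 ≈ 2745.5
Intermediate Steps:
D = -1
k(N, P) = -½ (k(N, P) = -(N + P)/(2*(P + N)) = -(N + P)/(2*(N + P)) = -½*1 = -½)
T(B, f) = -⅕ + B/5 (T(B, f) = (-1 + B)/(6 - 1) = (-1 + B)/5 = (-1 + B)*(⅕) = -⅕ + B/5)
2745 - (k(-1, 4) + 28*T(1, 3)) = 2745 - (-½ + 28*(-⅕ + (⅕)*1)) = 2745 - (-½ + 28*(-⅕ + ⅕)) = 2745 - (-½ + 28*0) = 2745 - (-½ + 0) = 2745 - 1*(-½) = 2745 + ½ = 5491/2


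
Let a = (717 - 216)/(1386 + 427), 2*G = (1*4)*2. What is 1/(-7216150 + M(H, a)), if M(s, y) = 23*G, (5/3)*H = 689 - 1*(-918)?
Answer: -1/7216058 ≈ -1.3858e-7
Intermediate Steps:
G = 4 (G = ((1*4)*2)/2 = (4*2)/2 = (½)*8 = 4)
a = 501/1813 ≈ 0.27634
H = 4821/5 (H = 3*(689 - 1*(-918))/5 = 3*(689 + 918)/5 = (⅗)*1607 = 4821/5 ≈ 964.20)
M(s, y) = 92 (M(s, y) = 23*4 = 92)
1/(-7216150 + M(H, a)) = 1/(-7216150 + 92) = 1/(-7216058) = -1/7216058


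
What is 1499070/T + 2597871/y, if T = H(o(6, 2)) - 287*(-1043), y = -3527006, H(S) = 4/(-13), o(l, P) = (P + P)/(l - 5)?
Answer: 19541514983267/4575031143858 ≈ 4.2713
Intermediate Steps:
o(l, P) = 2*P/(-5 + l) (o(l, P) = (2*P)/(-5 + l) = 2*P/(-5 + l))
H(S) = -4/13 (H(S) = 4*(-1/13) = -4/13)
T = 3891429/13 (T = -4/13 - 287*(-1043) = -4/13 + 299341 = 3891429/13 ≈ 2.9934e+5)
1499070/T + 2597871/y = 1499070/(3891429/13) + 2597871/(-3527006) = 1499070*(13/3891429) + 2597871*(-1/3527006) = 6495970/1297143 - 2597871/3527006 = 19541514983267/4575031143858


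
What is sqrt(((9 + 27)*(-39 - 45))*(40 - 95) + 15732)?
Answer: 6*sqrt(5057) ≈ 426.68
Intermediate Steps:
sqrt(((9 + 27)*(-39 - 45))*(40 - 95) + 15732) = sqrt((36*(-84))*(-55) + 15732) = sqrt(-3024*(-55) + 15732) = sqrt(166320 + 15732) = sqrt(182052) = 6*sqrt(5057)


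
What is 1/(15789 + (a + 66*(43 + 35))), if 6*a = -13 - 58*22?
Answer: 6/124333 ≈ 4.8258e-5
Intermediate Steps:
a = -1289/6 (a = (-13 - 58*22)/6 = (-13 - 1276)/6 = (⅙)*(-1289) = -1289/6 ≈ -214.83)
1/(15789 + (a + 66*(43 + 35))) = 1/(15789 + (-1289/6 + 66*(43 + 35))) = 1/(15789 + (-1289/6 + 66*78)) = 1/(15789 + (-1289/6 + 5148)) = 1/(15789 + 29599/6) = 1/(124333/6) = 6/124333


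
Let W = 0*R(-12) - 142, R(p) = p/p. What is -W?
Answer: 142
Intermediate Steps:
R(p) = 1
W = -142 (W = 0*1 - 142 = 0 - 142 = -142)
-W = -1*(-142) = 142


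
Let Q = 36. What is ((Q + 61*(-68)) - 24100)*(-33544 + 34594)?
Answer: -29622600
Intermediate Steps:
((Q + 61*(-68)) - 24100)*(-33544 + 34594) = ((36 + 61*(-68)) - 24100)*(-33544 + 34594) = ((36 - 4148) - 24100)*1050 = (-4112 - 24100)*1050 = -28212*1050 = -29622600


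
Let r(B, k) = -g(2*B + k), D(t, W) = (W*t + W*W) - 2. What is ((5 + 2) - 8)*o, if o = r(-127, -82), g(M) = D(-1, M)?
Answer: 113230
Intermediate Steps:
D(t, W) = -2 + W² + W*t (D(t, W) = (W*t + W²) - 2 = (W² + W*t) - 2 = -2 + W² + W*t)
g(M) = -2 + M² - M (g(M) = -2 + M² + M*(-1) = -2 + M² - M)
r(B, k) = 2 + k - (k + 2*B)² + 2*B (r(B, k) = -(-2 + (2*B + k)² - (2*B + k)) = -(-2 + (k + 2*B)² - (k + 2*B)) = -(-2 + (k + 2*B)² + (-k - 2*B)) = -(-2 + (k + 2*B)² - k - 2*B) = 2 + k - (k + 2*B)² + 2*B)
o = -113230 (o = 2 - 82 - (-82 + 2*(-127))² + 2*(-127) = 2 - 82 - (-82 - 254)² - 254 = 2 - 82 - 1*(-336)² - 254 = 2 - 82 - 1*112896 - 254 = 2 - 82 - 112896 - 254 = -113230)
((5 + 2) - 8)*o = ((5 + 2) - 8)*(-113230) = (7 - 8)*(-113230) = -1*(-113230) = 113230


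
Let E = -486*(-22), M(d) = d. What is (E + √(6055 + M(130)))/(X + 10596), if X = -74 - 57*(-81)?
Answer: 10692/15139 + √6185/15139 ≈ 0.71145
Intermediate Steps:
X = 4543 (X = -74 + 4617 = 4543)
E = 10692
(E + √(6055 + M(130)))/(X + 10596) = (10692 + √(6055 + 130))/(4543 + 10596) = (10692 + √6185)/15139 = (10692 + √6185)*(1/15139) = 10692/15139 + √6185/15139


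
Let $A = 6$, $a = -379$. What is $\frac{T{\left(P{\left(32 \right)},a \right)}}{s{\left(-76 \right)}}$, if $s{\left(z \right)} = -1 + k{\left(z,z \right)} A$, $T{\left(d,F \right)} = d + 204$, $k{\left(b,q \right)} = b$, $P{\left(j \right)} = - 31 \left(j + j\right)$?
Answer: $\frac{1780}{457} \approx 3.895$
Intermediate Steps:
$P{\left(j \right)} = - 62 j$ ($P{\left(j \right)} = - 31 \cdot 2 j = - 62 j$)
$T{\left(d,F \right)} = 204 + d$
$s{\left(z \right)} = -1 + 6 z$ ($s{\left(z \right)} = -1 + z 6 = -1 + 6 z$)
$\frac{T{\left(P{\left(32 \right)},a \right)}}{s{\left(-76 \right)}} = \frac{204 - 1984}{-1 + 6 \left(-76\right)} = \frac{204 - 1984}{-1 - 456} = - \frac{1780}{-457} = \left(-1780\right) \left(- \frac{1}{457}\right) = \frac{1780}{457}$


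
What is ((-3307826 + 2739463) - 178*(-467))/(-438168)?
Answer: 485237/438168 ≈ 1.1074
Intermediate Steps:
((-3307826 + 2739463) - 178*(-467))/(-438168) = (-568363 + 83126)*(-1/438168) = -485237*(-1/438168) = 485237/438168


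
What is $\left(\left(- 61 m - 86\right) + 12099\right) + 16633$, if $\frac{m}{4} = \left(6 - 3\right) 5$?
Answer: $24986$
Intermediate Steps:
$m = 60$ ($m = 4 \left(6 - 3\right) 5 = 4 \cdot 3 \cdot 5 = 4 \cdot 15 = 60$)
$\left(\left(- 61 m - 86\right) + 12099\right) + 16633 = \left(\left(\left(-61\right) 60 - 86\right) + 12099\right) + 16633 = \left(\left(-3660 - 86\right) + 12099\right) + 16633 = \left(-3746 + 12099\right) + 16633 = 8353 + 16633 = 24986$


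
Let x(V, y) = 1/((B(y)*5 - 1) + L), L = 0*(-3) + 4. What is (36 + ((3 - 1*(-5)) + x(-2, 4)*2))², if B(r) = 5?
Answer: 380689/196 ≈ 1942.3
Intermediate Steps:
L = 4 (L = 0 + 4 = 4)
x(V, y) = 1/28 (x(V, y) = 1/((5*5 - 1) + 4) = 1/((25 - 1) + 4) = 1/(24 + 4) = 1/28)
(36 + ((3 - 1*(-5)) + x(-2, 4)*2))² = (36 + ((3 - 1*(-5)) + (1/28)*2))² = (36 + ((3 + 5) + 1/14))² = (36 + (8 + 1/14))² = (36 + 113/14)² = (617/14)² = 380689/196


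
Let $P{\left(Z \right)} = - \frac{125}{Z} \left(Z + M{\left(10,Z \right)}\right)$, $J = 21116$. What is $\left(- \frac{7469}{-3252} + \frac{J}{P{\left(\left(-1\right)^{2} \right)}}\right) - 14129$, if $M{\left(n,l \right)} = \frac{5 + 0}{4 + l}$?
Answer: $- \frac{5776839491}{406500} \approx -14211.0$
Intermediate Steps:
$M{\left(n,l \right)} = \frac{5}{4 + l}$
$P{\left(Z \right)} = - \frac{125 \left(Z + \frac{5}{4 + Z}\right)}{Z}$ ($P{\left(Z \right)} = - \frac{125}{Z} \left(Z + \frac{5}{4 + Z}\right) = - \frac{125 \left(Z + \frac{5}{4 + Z}\right)}{Z}$)
$\left(- \frac{7469}{-3252} + \frac{J}{P{\left(\left(-1\right)^{2} \right)}}\right) - 14129 = \left(- \frac{7469}{-3252} + \frac{21116}{125 \frac{1}{\left(-1\right)^{2}} \frac{1}{4 + \left(-1\right)^{2}} \left(-5 - \left(-1\right)^{2} \left(4 + \left(-1\right)^{2}\right)\right)}\right) - 14129 = \left(\left(-7469\right) \left(- \frac{1}{3252}\right) + \frac{21116}{125 \cdot 1^{-1} \frac{1}{4 + 1} \left(-5 - 1 \left(4 + 1\right)\right)}\right) - 14129 = \left(\frac{7469}{3252} + \frac{21116}{125 \cdot 1 \cdot \frac{1}{5} \left(-5 - 1 \cdot 5\right)}\right) - 14129 = \left(\frac{7469}{3252} + \frac{21116}{125 \cdot 1 \cdot \frac{1}{5} \left(-5 - 5\right)}\right) - 14129 = \left(\frac{7469}{3252} + \frac{21116}{125 \cdot 1 \cdot \frac{1}{5} \left(-10\right)}\right) - 14129 = \left(\frac{7469}{3252} + \frac{21116}{-250}\right) - 14129 = \left(\frac{7469}{3252} + 21116 \left(- \frac{1}{250}\right)\right) - 14129 = \left(\frac{7469}{3252} - \frac{10558}{125}\right) - 14129 = - \frac{33400991}{406500} - 14129 = - \frac{5776839491}{406500}$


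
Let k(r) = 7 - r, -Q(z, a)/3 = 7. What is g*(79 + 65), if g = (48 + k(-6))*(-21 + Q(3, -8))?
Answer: -368928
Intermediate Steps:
Q(z, a) = -21 (Q(z, a) = -3*7 = -21)
g = -2562 (g = (48 + (7 - 1*(-6)))*(-21 - 21) = (48 + (7 + 6))*(-42) = (48 + 13)*(-42) = 61*(-42) = -2562)
g*(79 + 65) = -2562*(79 + 65) = -2562*144 = -368928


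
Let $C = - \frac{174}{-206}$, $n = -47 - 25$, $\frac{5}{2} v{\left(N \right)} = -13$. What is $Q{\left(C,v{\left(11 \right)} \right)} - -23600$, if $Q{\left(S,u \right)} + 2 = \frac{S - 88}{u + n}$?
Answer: $\frac{938254169}{39758} \approx 23599.0$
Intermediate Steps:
$v{\left(N \right)} = - \frac{26}{5}$ ($v{\left(N \right)} = \frac{2}{5} \left(-13\right) = - \frac{26}{5}$)
$n = -72$ ($n = -47 - 25 = -72$)
$C = \frac{87}{103}$ ($C = \left(-174\right) \left(- \frac{1}{206}\right) = \frac{87}{103} \approx 0.84466$)
$Q{\left(S,u \right)} = -2 + \frac{-88 + S}{-72 + u}$ ($Q{\left(S,u \right)} = -2 + \frac{S - 88}{u - 72} = -2 + \frac{-88 + S}{-72 + u}$)
$Q{\left(C,v{\left(11 \right)} \right)} - -23600 = \frac{56 + \frac{87}{103} - - \frac{52}{5}}{-72 - \frac{26}{5}} - -23600 = \frac{56 + \frac{87}{103} + \frac{52}{5}}{- \frac{386}{5}} + 23600 = \left(- \frac{5}{386}\right) \frac{34631}{515} + 23600 = - \frac{34631}{39758} + 23600 = \frac{938254169}{39758}$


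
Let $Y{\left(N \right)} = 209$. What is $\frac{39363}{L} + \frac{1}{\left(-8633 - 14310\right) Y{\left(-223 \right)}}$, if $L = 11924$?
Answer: $\frac{17158999787}{5197874308} \approx 3.3012$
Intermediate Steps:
$\frac{39363}{L} + \frac{1}{\left(-8633 - 14310\right) Y{\left(-223 \right)}} = \frac{39363}{11924} + \frac{1}{\left(-8633 - 14310\right) 209} = 39363 \cdot \frac{1}{11924} + \frac{1}{-22943} \cdot \frac{1}{209} = \frac{39363}{11924} - \frac{1}{4795087} = \frac{17158999787}{5197874308}$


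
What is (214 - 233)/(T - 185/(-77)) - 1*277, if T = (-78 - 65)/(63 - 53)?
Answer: -2522967/9161 ≈ -275.40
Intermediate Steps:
T = -143/10 ≈ -14.300
(214 - 233)/(T - 185/(-77)) - 1*277 = (214 - 233)/(-143/10 - 185/(-77)) - 1*277 = -19/(-143/10 - 185*(-1/77)) - 277 = -19/(-143/10 + 185/77) - 277 = -19/(-9161/770) - 277 = -19*(-770/9161) - 277 = 14630/9161 - 277 = -2522967/9161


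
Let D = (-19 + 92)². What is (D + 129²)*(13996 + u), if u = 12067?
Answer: 572604110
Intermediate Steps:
D = 5329 (D = 73² = 5329)
(D + 129²)*(13996 + u) = (5329 + 129²)*(13996 + 12067) = (5329 + 16641)*26063 = 21970*26063 = 572604110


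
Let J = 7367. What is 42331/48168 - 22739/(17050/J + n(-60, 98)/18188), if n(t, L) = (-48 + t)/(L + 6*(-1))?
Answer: -3375161671992864695/343545027816888 ≈ -9824.5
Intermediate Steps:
n(t, L) = (-48 + t)/(-6 + L) (n(t, L) = (-48 + t)/(L - 6) = (-48 + t)/(-6 + L))
42331/48168 - 22739/(17050/J + n(-60, 98)/18188) = 42331/48168 - 22739/(17050/7367 + ((-48 - 60)/(-6 + 98))/18188) = 42331*(1/48168) - 22739/(17050*(1/7367) + (-108/92)*(1/18188)) = 42331/48168 - 22739/(17050/7367 + ((1/92)*(-108))*(1/18188)) = 42331/48168 - 22739/(17050/7367 - 27/23*1/18188) = 42331/48168 - 22739/(17050/7367 - 27/418324) = 42331/48168 - 22739/7132225291/3081792908 = 42331/48168 - 22739*3081792908/7132225291 = 42331/48168 - 70076888935012/7132225291 = -3375161671992864695/343545027816888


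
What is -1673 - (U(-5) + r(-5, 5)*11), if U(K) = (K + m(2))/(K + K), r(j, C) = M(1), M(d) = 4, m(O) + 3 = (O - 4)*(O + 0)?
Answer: -8591/5 ≈ -1718.2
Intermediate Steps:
m(O) = -3 + O*(-4 + O) (m(O) = -3 + (O - 4)*(O + 0) = -3 + (-4 + O)*O = -3 + O*(-4 + O))
r(j, C) = 4
U(K) = (-7 + K)/(2*K) (U(K) = (K + (-3 + 2**2 - 4*2))/(K + K) = (K + (-3 + 4 - 8))/((2*K)) = (K - 7)*(1/(2*K)) = (-7 + K)*(1/(2*K)) = (-7 + K)/(2*K))
-1673 - (U(-5) + r(-5, 5)*11) = -1673 - ((1/2)*(-7 - 5)/(-5) + 4*11) = -1673 - ((1/2)*(-1/5)*(-12) + 44) = -1673 - (6/5 + 44) = -1673 - 1*226/5 = -1673 - 226/5 = -8591/5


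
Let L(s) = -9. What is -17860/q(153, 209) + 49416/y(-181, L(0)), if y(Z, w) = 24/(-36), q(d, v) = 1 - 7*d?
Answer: -7929482/107 ≈ -74107.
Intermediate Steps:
y(Z, w) = -⅔ (y(Z, w) = 24*(-1/36) = -⅔)
-17860/q(153, 209) + 49416/y(-181, L(0)) = -17860/(1 - 7*153) + 49416/(-⅔) = -17860/(1 - 1071) + 49416*(-3/2) = -17860/(-1070) - 74124 = -17860*(-1/1070) - 74124 = 1786/107 - 74124 = -7929482/107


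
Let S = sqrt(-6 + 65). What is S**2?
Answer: 59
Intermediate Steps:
S = sqrt(59) ≈ 7.6811
S**2 = (sqrt(59))**2 = 59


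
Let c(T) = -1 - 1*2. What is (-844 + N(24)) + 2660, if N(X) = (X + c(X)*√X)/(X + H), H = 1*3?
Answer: 16352/9 - 2*√6/9 ≈ 1816.3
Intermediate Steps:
c(T) = -3 (c(T) = -1 - 2 = -3)
H = 3
N(X) = (X - 3*√X)/(3 + X) (N(X) = (X - 3*√X)/(X + 3) = (X - 3*√X)/(3 + X))
(-844 + N(24)) + 2660 = (-844 + (24 - 6*√6)/(3 + 24)) + 2660 = (-844 + (24 - 6*√6)/27) + 2660 = (-844 + (8/9 - 2*√6/9)) + 2660 = (-7588/9 - 2*√6/9) + 2660 = 16352/9 - 2*√6/9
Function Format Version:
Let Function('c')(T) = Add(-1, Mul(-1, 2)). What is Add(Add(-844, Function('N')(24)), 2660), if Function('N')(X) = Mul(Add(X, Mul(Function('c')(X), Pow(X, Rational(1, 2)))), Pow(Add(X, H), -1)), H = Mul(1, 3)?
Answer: Add(Rational(16352, 9), Mul(Rational(-2, 9), Pow(6, Rational(1, 2)))) ≈ 1816.3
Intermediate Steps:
Function('c')(T) = -3 (Function('c')(T) = Add(-1, -2) = -3)
H = 3
Function('N')(X) = Mul(Pow(Add(3, X), -1), Add(X, Mul(-3, Pow(X, Rational(1, 2))))) (Function('N')(X) = Mul(Add(X, Mul(-3, Pow(X, Rational(1, 2)))), Pow(Add(X, 3), -1)) = Mul(Add(X, Mul(-3, Pow(X, Rational(1, 2)))), Pow(Add(3, X), -1)) = Mul(Pow(Add(3, X), -1), Add(X, Mul(-3, Pow(X, Rational(1, 2))))))
Add(Add(-844, Function('N')(24)), 2660) = Add(Add(-844, Mul(Pow(Add(3, 24), -1), Add(24, Mul(-3, Pow(24, Rational(1, 2)))))), 2660) = Add(Add(-844, Mul(Pow(27, -1), Add(24, Mul(-3, Mul(2, Pow(6, Rational(1, 2))))))), 2660) = Add(Add(-844, Mul(Rational(1, 27), Add(24, Mul(-6, Pow(6, Rational(1, 2)))))), 2660) = Add(Add(-844, Add(Rational(8, 9), Mul(Rational(-2, 9), Pow(6, Rational(1, 2))))), 2660) = Add(Add(Rational(-7588, 9), Mul(Rational(-2, 9), Pow(6, Rational(1, 2)))), 2660) = Add(Rational(16352, 9), Mul(Rational(-2, 9), Pow(6, Rational(1, 2))))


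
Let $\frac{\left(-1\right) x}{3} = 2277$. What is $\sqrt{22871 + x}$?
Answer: $2 \sqrt{4010} \approx 126.65$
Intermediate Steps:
$x = -6831$ ($x = \left(-3\right) 2277 = -6831$)
$\sqrt{22871 + x} = \sqrt{22871 - 6831} = \sqrt{16040} = 2 \sqrt{4010}$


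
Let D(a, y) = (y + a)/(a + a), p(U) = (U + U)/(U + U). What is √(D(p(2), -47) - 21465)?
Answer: 4*I*√1343 ≈ 146.59*I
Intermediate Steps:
p(U) = 1 (p(U) = (2*U)/((2*U)) = (2*U)*(1/(2*U)) = 1)
D(a, y) = (a + y)/(2*a) (D(a, y) = (a + y)/((2*a)) = (a + y)*(1/(2*a)) = (a + y)/(2*a))
√(D(p(2), -47) - 21465) = √((½)*(1 - 47)/1 - 21465) = √((½)*1*(-46) - 21465) = √(-23 - 21465) = √(-21488) = 4*I*√1343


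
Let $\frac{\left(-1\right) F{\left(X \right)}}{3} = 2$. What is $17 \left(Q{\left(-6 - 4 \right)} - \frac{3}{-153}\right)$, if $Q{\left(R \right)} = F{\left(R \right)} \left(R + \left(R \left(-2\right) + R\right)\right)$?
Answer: $\frac{1}{3} \approx 0.33333$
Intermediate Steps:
$F{\left(X \right)} = -6$ ($F{\left(X \right)} = \left(-3\right) 2 = -6$)
$Q{\left(R \right)} = 0$ ($Q{\left(R \right)} = - 6 \left(R + \left(R \left(-2\right) + R\right)\right) = - 6 \left(R + \left(- 2 R + R\right)\right) = - 6 \left(R - R\right) = \left(-6\right) 0 = 0$)
$17 \left(Q{\left(-6 - 4 \right)} - \frac{3}{-153}\right) = 17 \left(0 - \frac{3}{-153}\right) = 17 \left(0 - - \frac{1}{51}\right) = 17 \left(0 + \frac{1}{51}\right) = 17 \cdot \frac{1}{51} = \frac{1}{3}$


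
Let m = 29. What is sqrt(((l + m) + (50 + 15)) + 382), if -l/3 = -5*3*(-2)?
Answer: sqrt(386) ≈ 19.647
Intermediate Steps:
l = -90 (l = -3*(-5*3)*(-2) = -(-45)*(-2) = -3*30 = -90)
sqrt(((l + m) + (50 + 15)) + 382) = sqrt(((-90 + 29) + (50 + 15)) + 382) = sqrt((-61 + 65) + 382) = sqrt(4 + 382) = sqrt(386)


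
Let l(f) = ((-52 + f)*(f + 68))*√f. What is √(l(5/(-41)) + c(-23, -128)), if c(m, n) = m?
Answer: √(-64992503 - 243838111*I*√205)/1681 ≈ 24.624 - 25.087*I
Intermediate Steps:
l(f) = √f*(-52 + f)*(68 + f) (l(f) = ((-52 + f)*(68 + f))*√f = √f*(-52 + f)*(68 + f))
√(l(5/(-41)) + c(-23, -128)) = √(√(5/(-41))*(-3536 + (5/(-41))² + 16*(5/(-41))) - 23) = √(√(5*(-1/41))*(-3536 + (5*(-1/41))² + 16*(5*(-1/41))) - 23) = √(√(-5/41)*(-3536 + (-5/41)² + 16*(-5/41)) - 23) = √((I*√205/41)*(-3536 + 25/1681 - 80/41) - 23) = √((I*√205/41)*(-5947271/1681) - 23) = √(-5947271*I*√205/68921 - 23) = √(-23 - 5947271*I*√205/68921)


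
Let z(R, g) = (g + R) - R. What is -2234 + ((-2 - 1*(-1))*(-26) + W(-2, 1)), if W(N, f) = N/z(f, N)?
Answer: -2207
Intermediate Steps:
z(R, g) = g (z(R, g) = (R + g) - R = g)
W(N, f) = 1 (W(N, f) = N/N = 1)
-2234 + ((-2 - 1*(-1))*(-26) + W(-2, 1)) = -2234 + ((-2 - 1*(-1))*(-26) + 1) = -2234 + ((-2 + 1)*(-26) + 1) = -2234 + (-1*(-26) + 1) = -2234 + (26 + 1) = -2234 + 27 = -2207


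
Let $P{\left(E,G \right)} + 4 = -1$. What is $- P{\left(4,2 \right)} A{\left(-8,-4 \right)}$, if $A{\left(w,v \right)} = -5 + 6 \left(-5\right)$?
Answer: $-175$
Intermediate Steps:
$A{\left(w,v \right)} = -35$ ($A{\left(w,v \right)} = -5 - 30 = -35$)
$P{\left(E,G \right)} = -5$ ($P{\left(E,G \right)} = -4 - 1 = -5$)
$- P{\left(4,2 \right)} A{\left(-8,-4 \right)} = - \left(-5\right) \left(-35\right) = \left(-1\right) 175 = -175$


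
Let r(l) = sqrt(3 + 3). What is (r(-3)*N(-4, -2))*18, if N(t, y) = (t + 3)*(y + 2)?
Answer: 0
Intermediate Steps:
N(t, y) = (2 + y)*(3 + t) (N(t, y) = (3 + t)*(2 + y) = (2 + y)*(3 + t))
r(l) = sqrt(6)
(r(-3)*N(-4, -2))*18 = (sqrt(6)*(6 + 2*(-4) + 3*(-2) - 4*(-2)))*18 = (sqrt(6)*(6 - 8 - 6 + 8))*18 = (sqrt(6)*0)*18 = 0*18 = 0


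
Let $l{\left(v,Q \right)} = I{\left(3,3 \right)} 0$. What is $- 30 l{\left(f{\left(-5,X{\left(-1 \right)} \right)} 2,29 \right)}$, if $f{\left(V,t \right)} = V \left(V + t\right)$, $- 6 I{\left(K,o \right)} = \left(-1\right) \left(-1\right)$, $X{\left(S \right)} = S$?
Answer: $0$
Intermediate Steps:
$I{\left(K,o \right)} = - \frac{1}{6}$ ($I{\left(K,o \right)} = - \frac{\left(-1\right) \left(-1\right)}{6} = \left(- \frac{1}{6}\right) 1 = - \frac{1}{6}$)
$l{\left(v,Q \right)} = 0$ ($l{\left(v,Q \right)} = \left(- \frac{1}{6}\right) 0 = 0$)
$- 30 l{\left(f{\left(-5,X{\left(-1 \right)} \right)} 2,29 \right)} = \left(-30\right) 0 = 0$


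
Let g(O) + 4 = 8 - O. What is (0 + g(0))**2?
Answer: 16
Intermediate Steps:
g(O) = 4 - O (g(O) = -4 + (8 - O) = 4 - O)
(0 + g(0))**2 = (0 + (4 - 1*0))**2 = (0 + (4 + 0))**2 = (0 + 4)**2 = 4**2 = 16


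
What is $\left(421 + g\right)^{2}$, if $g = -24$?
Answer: $157609$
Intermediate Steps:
$\left(421 + g\right)^{2} = \left(421 - 24\right)^{2} = 397^{2} = 157609$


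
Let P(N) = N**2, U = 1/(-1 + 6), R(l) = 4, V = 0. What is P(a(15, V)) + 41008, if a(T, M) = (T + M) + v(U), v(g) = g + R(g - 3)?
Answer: 1034416/25 ≈ 41377.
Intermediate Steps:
U = 1/5 ≈ 0.20000
v(g) = 4 + g (v(g) = g + 4 = 4 + g)
a(T, M) = 21/5 + M + T (a(T, M) = (T + M) + (4 + 1/5) = (M + T) + 21/5 = 21/5 + M + T)
P(a(15, V)) + 41008 = (21/5 + 0 + 15)**2 + 41008 = (96/5)**2 + 41008 = 9216/25 + 41008 = 1034416/25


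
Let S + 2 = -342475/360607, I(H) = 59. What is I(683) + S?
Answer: 20212124/360607 ≈ 56.050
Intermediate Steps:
S = -1063689/360607 (S = -2 - 342475/360607 = -1063689/360607 ≈ -2.9497)
I(683) + S = 59 - 1063689/360607 = 20212124/360607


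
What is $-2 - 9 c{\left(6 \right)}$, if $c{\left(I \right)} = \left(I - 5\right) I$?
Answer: $-56$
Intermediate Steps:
$c{\left(I \right)} = I \left(-5 + I\right)$ ($c{\left(I \right)} = \left(-5 + I\right) I = I \left(-5 + I\right)$)
$-2 - 9 c{\left(6 \right)} = -2 - 9 \cdot 6 \left(-5 + 6\right) = -2 - 9 \cdot 6 \cdot 1 = -2 - 54 = -56$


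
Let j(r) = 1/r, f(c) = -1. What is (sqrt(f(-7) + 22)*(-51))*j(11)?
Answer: -51*sqrt(21)/11 ≈ -21.246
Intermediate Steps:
(sqrt(f(-7) + 22)*(-51))*j(11) = (sqrt(-1 + 22)*(-51))/11 = (sqrt(21)*(-51))*(1/11) = -51*sqrt(21)*(1/11) = -51*sqrt(21)/11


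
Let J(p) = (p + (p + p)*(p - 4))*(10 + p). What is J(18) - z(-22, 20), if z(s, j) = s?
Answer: 14638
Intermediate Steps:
J(p) = (10 + p)*(p + 2*p*(-4 + p)) (J(p) = (p + (2*p)*(-4 + p))*(10 + p) = (p + 2*p*(-4 + p))*(10 + p) = (10 + p)*(p + 2*p*(-4 + p)))
J(18) - z(-22, 20) = 18*(-70 + 2*18**2 + 13*18) - 1*(-22) = 18*(-70 + 2*324 + 234) + 22 = 18*(-70 + 648 + 234) + 22 = 18*812 + 22 = 14616 + 22 = 14638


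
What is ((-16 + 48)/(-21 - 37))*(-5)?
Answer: 80/29 ≈ 2.7586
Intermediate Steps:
((-16 + 48)/(-21 - 37))*(-5) = (32/(-58))*(-5) = (32*(-1/58))*(-5) = -16/29*(-5) = 80/29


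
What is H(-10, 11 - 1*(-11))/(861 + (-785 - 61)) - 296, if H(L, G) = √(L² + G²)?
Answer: -296 + 2*√146/15 ≈ -294.39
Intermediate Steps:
H(L, G) = √(G² + L²)
H(-10, 11 - 1*(-11))/(861 + (-785 - 61)) - 296 = √((11 - 1*(-11))² + (-10)²)/(861 + (-785 - 61)) - 296 = √((11 + 11)² + 100)/(861 - 846) - 296 = √(22² + 100)/15 - 296 = √(484 + 100)*(1/15) - 296 = √584*(1/15) - 296 = (2*√146)*(1/15) - 296 = 2*√146/15 - 296 = -296 + 2*√146/15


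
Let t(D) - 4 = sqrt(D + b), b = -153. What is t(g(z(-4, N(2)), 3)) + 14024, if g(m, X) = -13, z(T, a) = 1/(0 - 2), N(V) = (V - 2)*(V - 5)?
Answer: 14028 + I*sqrt(166) ≈ 14028.0 + 12.884*I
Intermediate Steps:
N(V) = (-5 + V)*(-2 + V) (N(V) = (-2 + V)*(-5 + V) = (-5 + V)*(-2 + V))
z(T, a) = -1/2 (z(T, a) = 1/(-2) = -1/2)
t(D) = 4 + sqrt(-153 + D) (t(D) = 4 + sqrt(D - 153) = 4 + sqrt(-153 + D))
t(g(z(-4, N(2)), 3)) + 14024 = (4 + sqrt(-153 - 13)) + 14024 = (4 + sqrt(-166)) + 14024 = (4 + I*sqrt(166)) + 14024 = 14028 + I*sqrt(166)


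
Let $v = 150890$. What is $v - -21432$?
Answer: $172322$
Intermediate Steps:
$v - -21432 = 150890 - -21432 = 150890 + 21432 = 172322$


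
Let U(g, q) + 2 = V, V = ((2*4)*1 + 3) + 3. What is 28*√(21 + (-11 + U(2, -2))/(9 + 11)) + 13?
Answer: 13 + 14*√2105/5 ≈ 141.46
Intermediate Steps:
V = 14 (V = (8*1 + 3) + 3 = (8 + 3) + 3 = 11 + 3 = 14)
U(g, q) = 12 (U(g, q) = -2 + 14 = 12)
28*√(21 + (-11 + U(2, -2))/(9 + 11)) + 13 = 28*√(21 + (-11 + 12)/(9 + 11)) + 13 = 28*√(21 + 1/20) + 13 = 28*√(421/20) + 13 = 28*(√2105/10) + 13 = 14*√2105/5 + 13 = 13 + 14*√2105/5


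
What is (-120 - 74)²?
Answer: 37636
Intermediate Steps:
(-120 - 74)² = (-194)² = 37636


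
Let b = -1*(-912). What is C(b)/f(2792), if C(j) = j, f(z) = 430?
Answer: 456/215 ≈ 2.1209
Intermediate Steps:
b = 912
C(b)/f(2792) = 912/430 = 912*(1/430) = 456/215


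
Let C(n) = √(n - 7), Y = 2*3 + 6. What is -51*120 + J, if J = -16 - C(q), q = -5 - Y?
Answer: -6136 - 2*I*√6 ≈ -6136.0 - 4.899*I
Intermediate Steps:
Y = 12 (Y = 6 + 6 = 12)
q = -17 (q = -5 - 1*12 = -5 - 12 = -17)
C(n) = √(-7 + n)
J = -16 - 2*I*√6 (J = -16 - √(-7 - 17) = -16 - √(-24) = -16 - 2*I*√6 ≈ -16.0 - 4.899*I)
-51*120 + J = -51*120 + (-16 - 2*I*√6) = -6120 + (-16 - 2*I*√6) = -6136 - 2*I*√6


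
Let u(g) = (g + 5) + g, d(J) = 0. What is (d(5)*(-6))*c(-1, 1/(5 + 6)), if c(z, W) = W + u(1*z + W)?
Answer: 0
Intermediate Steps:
u(g) = 5 + 2*g (u(g) = (5 + g) + g = 5 + 2*g)
c(z, W) = 5 + 2*z + 3*W (c(z, W) = W + (5 + 2*(1*z + W)) = W + (5 + 2*(z + W)) = W + (5 + 2*(W + z)) = W + (5 + (2*W + 2*z)) = W + (5 + 2*W + 2*z) = 5 + 2*z + 3*W)
(d(5)*(-6))*c(-1, 1/(5 + 6)) = (0*(-6))*(5 + 2*(-1) + 3/(5 + 6)) = 0*(5 - 2 + 3/11) = 0*(36/11) = 0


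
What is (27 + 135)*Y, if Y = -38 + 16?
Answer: -3564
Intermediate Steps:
Y = -22
(27 + 135)*Y = (27 + 135)*(-22) = 162*(-22) = -3564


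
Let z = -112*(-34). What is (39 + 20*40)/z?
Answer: 839/3808 ≈ 0.22033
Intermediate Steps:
z = 3808
(39 + 20*40)/z = (39 + 20*40)/3808 = (39 + 800)*(1/3808) = 839*(1/3808) = 839/3808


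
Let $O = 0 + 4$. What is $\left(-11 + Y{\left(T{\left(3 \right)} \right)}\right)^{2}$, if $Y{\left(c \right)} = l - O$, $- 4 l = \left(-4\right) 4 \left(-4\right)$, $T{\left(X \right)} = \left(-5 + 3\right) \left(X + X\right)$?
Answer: $961$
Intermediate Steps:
$O = 4$
$T{\left(X \right)} = - 4 X$ ($T{\left(X \right)} = - 2 \cdot 2 X = - 4 X$)
$l = -16$ ($l = - \frac{\left(-4\right) 4 \left(-4\right)}{4} = - \frac{\left(-16\right) \left(-4\right)}{4} = \left(- \frac{1}{4}\right) 64 = -16$)
$Y{\left(c \right)} = -20$ ($Y{\left(c \right)} = -16 - 4 = -20$)
$\left(-11 + Y{\left(T{\left(3 \right)} \right)}\right)^{2} = \left(-11 - 20\right)^{2} = \left(-31\right)^{2} = 961$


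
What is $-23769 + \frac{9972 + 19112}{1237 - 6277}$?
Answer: $- \frac{29956211}{1260} \approx -23775.0$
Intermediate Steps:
$-23769 + \frac{9972 + 19112}{1237 - 6277} = -23769 + \frac{29084}{-5040} = -23769 + 29084 \left(- \frac{1}{5040}\right) = -23769 - \frac{7271}{1260} = - \frac{29956211}{1260}$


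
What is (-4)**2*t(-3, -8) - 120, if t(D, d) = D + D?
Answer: -216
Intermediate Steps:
t(D, d) = 2*D
(-4)**2*t(-3, -8) - 120 = (-4)**2*(2*(-3)) - 120 = 16*(-6) - 120 = -96 - 120 = -216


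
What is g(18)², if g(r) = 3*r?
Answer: 2916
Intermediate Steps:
g(18)² = (3*18)² = 54² = 2916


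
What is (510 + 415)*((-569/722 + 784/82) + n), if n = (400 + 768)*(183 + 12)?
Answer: 6236730373875/29602 ≈ 2.1069e+8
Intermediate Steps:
n = 227760 (n = 1168*195 = 227760)
(510 + 415)*((-569/722 + 784/82) + n) = (510 + 415)*((-569/722 + 784/82) + 227760) = 925*((-569*1/722 + 784*(1/82)) + 227760) = 925*((-569/722 + 392/41) + 227760) = 925*(259695/29602 + 227760) = 925*(6742411215/29602) = 6236730373875/29602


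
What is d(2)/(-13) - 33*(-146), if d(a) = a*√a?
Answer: 4818 - 2*√2/13 ≈ 4817.8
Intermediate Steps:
d(a) = a^(3/2)
d(2)/(-13) - 33*(-146) = 2^(3/2)/(-13) - 33*(-146) = -2*√2/13 + 4818 = 4818 - 2*√2/13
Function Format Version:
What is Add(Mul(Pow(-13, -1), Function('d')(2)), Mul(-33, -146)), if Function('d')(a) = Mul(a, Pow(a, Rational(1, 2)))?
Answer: Add(4818, Mul(Rational(-2, 13), Pow(2, Rational(1, 2)))) ≈ 4817.8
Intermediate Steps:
Function('d')(a) = Pow(a, Rational(3, 2))
Add(Mul(Pow(-13, -1), Function('d')(2)), Mul(-33, -146)) = Add(Mul(Pow(-13, -1), Pow(2, Rational(3, 2))), Mul(-33, -146)) = Add(Mul(Rational(-1, 13), Mul(2, Pow(2, Rational(1, 2)))), 4818) = Add(Mul(Rational(-2, 13), Pow(2, Rational(1, 2))), 4818) = Add(4818, Mul(Rational(-2, 13), Pow(2, Rational(1, 2))))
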